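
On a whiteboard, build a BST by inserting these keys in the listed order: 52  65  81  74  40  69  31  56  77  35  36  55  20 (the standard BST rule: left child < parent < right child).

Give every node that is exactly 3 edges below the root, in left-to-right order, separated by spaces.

20 35 55 74

52: root
65: right child of 52 (depth 1)
81: right child of 65 (depth 2)
74: left child of 81 (depth 3)
40: left child of 52 (depth 1)
69: left child of 74 (depth 4)
31: left child of 40 (depth 2)
56: left child of 65 (depth 2)
77: right child of 74 (depth 4)
35: right child of 31 (depth 3)
36: right child of 35 (depth 4)
55: left child of 56 (depth 3)
20: left child of 31 (depth 3)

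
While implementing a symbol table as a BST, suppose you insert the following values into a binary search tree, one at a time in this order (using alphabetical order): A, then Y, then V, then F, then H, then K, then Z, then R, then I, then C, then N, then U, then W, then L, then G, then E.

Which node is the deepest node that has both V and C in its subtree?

V

Insert A: tree is empty, so A becomes the root.
Insert Y: Y > A → go right. Place as right child of A.
Insert V: V > A → go right; V < Y → go left. Place as left child of Y.
Insert F: F > A → go right; F < Y → go left; F < V → go left. Place as left child of V.
Insert H: H > A → go right; H < Y → go left; H < V → go left; H > F → go right. Place as right child of F.
Insert K: K > A → go right; K < Y → go left; K < V → go left; K > F → go right; K > H → go right. Place as right child of H.
Insert Z: Z > A → go right; Z > Y → go right. Place as right child of Y.
Insert R: R > A → go right; R < Y → go left; R < V → go left; R > F → go right; R > H → go right; R > K → go right. Place as right child of K.
Insert I: I > A → go right; I < Y → go left; I < V → go left; I > F → go right; I > H → go right; I < K → go left. Place as left child of K.
Insert C: C > A → go right; C < Y → go left; C < V → go left; C < F → go left. Place as left child of F.
Insert N: N > A → go right; N < Y → go left; N < V → go left; N > F → go right; N > H → go right; N > K → go right; N < R → go left. Place as left child of R.
Insert U: U > A → go right; U < Y → go left; U < V → go left; U > F → go right; U > H → go right; U > K → go right; U > R → go right. Place as right child of R.
Insert W: W > A → go right; W < Y → go left; W > V → go right. Place as right child of V.
Insert L: L > A → go right; L < Y → go left; L < V → go left; L > F → go right; L > H → go right; L > K → go right; L < R → go left; L < N → go left. Place as left child of N.
Insert G: G > A → go right; G < Y → go left; G < V → go left; G > F → go right; G < H → go left. Place as left child of H.
Insert E: E > A → go right; E < Y → go left; E < V → go left; E < F → go left; E > C → go right. Place as right child of C.

Path to V: A → Y → V
Path to C: A → Y → V → F → C
V lies on both paths and is an ancestor of the other node.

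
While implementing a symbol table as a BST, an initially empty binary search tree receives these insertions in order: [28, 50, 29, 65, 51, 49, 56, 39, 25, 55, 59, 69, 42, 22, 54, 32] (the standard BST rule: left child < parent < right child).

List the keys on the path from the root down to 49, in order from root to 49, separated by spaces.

Insert 28: tree is empty, so 28 becomes the root.
Insert 50: 50 > 28 → go right. Place as right child of 28.
Insert 29: 29 > 28 → go right; 29 < 50 → go left. Place as left child of 50.
Insert 65: 65 > 28 → go right; 65 > 50 → go right. Place as right child of 50.
Insert 51: 51 > 28 → go right; 51 > 50 → go right; 51 < 65 → go left. Place as left child of 65.
Insert 49: 49 > 28 → go right; 49 < 50 → go left; 49 > 29 → go right. Place as right child of 29.
Insert 56: 56 > 28 → go right; 56 > 50 → go right; 56 < 65 → go left; 56 > 51 → go right. Place as right child of 51.
Insert 39: 39 > 28 → go right; 39 < 50 → go left; 39 > 29 → go right; 39 < 49 → go left. Place as left child of 49.
Insert 25: 25 < 28 → go left. Place as left child of 28.
Insert 55: 55 > 28 → go right; 55 > 50 → go right; 55 < 65 → go left; 55 > 51 → go right; 55 < 56 → go left. Place as left child of 56.
Insert 59: 59 > 28 → go right; 59 > 50 → go right; 59 < 65 → go left; 59 > 51 → go right; 59 > 56 → go right. Place as right child of 56.
Insert 69: 69 > 28 → go right; 69 > 50 → go right; 69 > 65 → go right. Place as right child of 65.
Insert 42: 42 > 28 → go right; 42 < 50 → go left; 42 > 29 → go right; 42 < 49 → go left; 42 > 39 → go right. Place as right child of 39.
Insert 22: 22 < 28 → go left; 22 < 25 → go left. Place as left child of 25.
Insert 54: 54 > 28 → go right; 54 > 50 → go right; 54 < 65 → go left; 54 > 51 → go right; 54 < 56 → go left; 54 < 55 → go left. Place as left child of 55.
Insert 32: 32 > 28 → go right; 32 < 50 → go left; 32 > 29 → go right; 32 < 49 → go left; 32 < 39 → go left. Place as left child of 39.

28 50 29 49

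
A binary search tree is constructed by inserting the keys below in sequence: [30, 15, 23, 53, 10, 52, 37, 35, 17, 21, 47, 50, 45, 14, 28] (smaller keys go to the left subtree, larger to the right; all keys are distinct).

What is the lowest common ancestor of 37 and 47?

Insert 30: tree is empty, so 30 becomes the root.
Insert 15: 15 < 30 → go left. Place as left child of 30.
Insert 23: 23 < 30 → go left; 23 > 15 → go right. Place as right child of 15.
Insert 53: 53 > 30 → go right. Place as right child of 30.
Insert 10: 10 < 30 → go left; 10 < 15 → go left. Place as left child of 15.
Insert 52: 52 > 30 → go right; 52 < 53 → go left. Place as left child of 53.
Insert 37: 37 > 30 → go right; 37 < 53 → go left; 37 < 52 → go left. Place as left child of 52.
Insert 35: 35 > 30 → go right; 35 < 53 → go left; 35 < 52 → go left; 35 < 37 → go left. Place as left child of 37.
Insert 17: 17 < 30 → go left; 17 > 15 → go right; 17 < 23 → go left. Place as left child of 23.
Insert 21: 21 < 30 → go left; 21 > 15 → go right; 21 < 23 → go left; 21 > 17 → go right. Place as right child of 17.
Insert 47: 47 > 30 → go right; 47 < 53 → go left; 47 < 52 → go left; 47 > 37 → go right. Place as right child of 37.
Insert 50: 50 > 30 → go right; 50 < 53 → go left; 50 < 52 → go left; 50 > 37 → go right; 50 > 47 → go right. Place as right child of 47.
Insert 45: 45 > 30 → go right; 45 < 53 → go left; 45 < 52 → go left; 45 > 37 → go right; 45 < 47 → go left. Place as left child of 47.
Insert 14: 14 < 30 → go left; 14 < 15 → go left; 14 > 10 → go right. Place as right child of 10.
Insert 28: 28 < 30 → go left; 28 > 15 → go right; 28 > 23 → go right. Place as right child of 23.

Path to 37: 30 → 53 → 52 → 37
Path to 47: 30 → 53 → 52 → 37 → 47
37 lies on both paths and is an ancestor of the other node.

37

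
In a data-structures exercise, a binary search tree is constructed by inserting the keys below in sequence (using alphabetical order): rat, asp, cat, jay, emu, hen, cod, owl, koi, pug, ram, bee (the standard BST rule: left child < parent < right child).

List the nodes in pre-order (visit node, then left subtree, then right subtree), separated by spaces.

rat asp cat bee jay emu cod hen owl koi pug ram

rat: root
asp: left child of rat (depth 1)
cat: right child of asp (depth 2)
jay: right child of cat (depth 3)
emu: left child of jay (depth 4)
hen: right child of emu (depth 5)
cod: left child of emu (depth 5)
owl: right child of jay (depth 4)
koi: left child of owl (depth 5)
pug: right child of owl (depth 5)
ram: right child of pug (depth 6)
bee: left child of cat (depth 3)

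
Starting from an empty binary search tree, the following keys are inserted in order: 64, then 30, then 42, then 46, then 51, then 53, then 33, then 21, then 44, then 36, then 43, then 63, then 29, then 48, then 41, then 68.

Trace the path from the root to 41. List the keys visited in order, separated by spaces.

64: root
30: left child of 64 (depth 1)
42: right child of 30 (depth 2)
46: right child of 42 (depth 3)
51: right child of 46 (depth 4)
53: right child of 51 (depth 5)
33: left child of 42 (depth 3)
21: left child of 30 (depth 2)
44: left child of 46 (depth 4)
36: right child of 33 (depth 4)
43: left child of 44 (depth 5)
63: right child of 53 (depth 6)
29: right child of 21 (depth 3)
48: left child of 51 (depth 5)
41: right child of 36 (depth 5)
68: right child of 64 (depth 1)

64 30 42 33 36 41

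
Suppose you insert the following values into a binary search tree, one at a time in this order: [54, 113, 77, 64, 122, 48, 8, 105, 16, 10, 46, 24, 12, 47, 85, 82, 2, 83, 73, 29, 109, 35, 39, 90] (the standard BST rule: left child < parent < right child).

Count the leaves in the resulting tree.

Insert 54: tree is empty, so 54 becomes the root.
Insert 113: 113 > 54 → go right. Place as right child of 54.
Insert 77: 77 > 54 → go right; 77 < 113 → go left. Place as left child of 113.
Insert 64: 64 > 54 → go right; 64 < 113 → go left; 64 < 77 → go left. Place as left child of 77.
Insert 122: 122 > 54 → go right; 122 > 113 → go right. Place as right child of 113.
Insert 48: 48 < 54 → go left. Place as left child of 54.
Insert 8: 8 < 54 → go left; 8 < 48 → go left. Place as left child of 48.
Insert 105: 105 > 54 → go right; 105 < 113 → go left; 105 > 77 → go right. Place as right child of 77.
Insert 16: 16 < 54 → go left; 16 < 48 → go left; 16 > 8 → go right. Place as right child of 8.
Insert 10: 10 < 54 → go left; 10 < 48 → go left; 10 > 8 → go right; 10 < 16 → go left. Place as left child of 16.
Insert 46: 46 < 54 → go left; 46 < 48 → go left; 46 > 8 → go right; 46 > 16 → go right. Place as right child of 16.
Insert 24: 24 < 54 → go left; 24 < 48 → go left; 24 > 8 → go right; 24 > 16 → go right; 24 < 46 → go left. Place as left child of 46.
Insert 12: 12 < 54 → go left; 12 < 48 → go left; 12 > 8 → go right; 12 < 16 → go left; 12 > 10 → go right. Place as right child of 10.
Insert 47: 47 < 54 → go left; 47 < 48 → go left; 47 > 8 → go right; 47 > 16 → go right; 47 > 46 → go right. Place as right child of 46.
Insert 85: 85 > 54 → go right; 85 < 113 → go left; 85 > 77 → go right; 85 < 105 → go left. Place as left child of 105.
Insert 82: 82 > 54 → go right; 82 < 113 → go left; 82 > 77 → go right; 82 < 105 → go left; 82 < 85 → go left. Place as left child of 85.
Insert 2: 2 < 54 → go left; 2 < 48 → go left; 2 < 8 → go left. Place as left child of 8.
Insert 83: 83 > 54 → go right; 83 < 113 → go left; 83 > 77 → go right; 83 < 105 → go left; 83 < 85 → go left; 83 > 82 → go right. Place as right child of 82.
Insert 73: 73 > 54 → go right; 73 < 113 → go left; 73 < 77 → go left; 73 > 64 → go right. Place as right child of 64.
Insert 29: 29 < 54 → go left; 29 < 48 → go left; 29 > 8 → go right; 29 > 16 → go right; 29 < 46 → go left; 29 > 24 → go right. Place as right child of 24.
Insert 109: 109 > 54 → go right; 109 < 113 → go left; 109 > 77 → go right; 109 > 105 → go right. Place as right child of 105.
Insert 35: 35 < 54 → go left; 35 < 48 → go left; 35 > 8 → go right; 35 > 16 → go right; 35 < 46 → go left; 35 > 24 → go right; 35 > 29 → go right. Place as right child of 29.
Insert 39: 39 < 54 → go left; 39 < 48 → go left; 39 > 8 → go right; 39 > 16 → go right; 39 < 46 → go left; 39 > 24 → go right; 39 > 29 → go right; 39 > 35 → go right. Place as right child of 35.
Insert 90: 90 > 54 → go right; 90 < 113 → go left; 90 > 77 → go right; 90 < 105 → go left; 90 > 85 → go right. Place as right child of 85.

Leaves: 2, 12, 39, 47, 73, 83, 90, 109, 122 — 9 in total.

9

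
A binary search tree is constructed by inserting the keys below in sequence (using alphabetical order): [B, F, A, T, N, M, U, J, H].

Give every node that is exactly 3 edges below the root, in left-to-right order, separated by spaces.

N U

Resulting structure (node: left, right):
  B: L=A, R=F
  F: L=–, R=T
  A: L=–, R=–
  T: L=N, R=U
  N: L=M, R=–
  M: L=J, R=–
  U: L=–, R=–
  J: L=H, R=–
  H: L=–, R=–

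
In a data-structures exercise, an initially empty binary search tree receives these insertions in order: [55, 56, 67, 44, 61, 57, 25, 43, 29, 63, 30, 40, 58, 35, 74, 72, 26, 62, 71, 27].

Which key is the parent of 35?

40

Insert 55: tree is empty, so 55 becomes the root.
Insert 56: 56 > 55 → go right. Place as right child of 55.
Insert 67: 67 > 55 → go right; 67 > 56 → go right. Place as right child of 56.
Insert 44: 44 < 55 → go left. Place as left child of 55.
Insert 61: 61 > 55 → go right; 61 > 56 → go right; 61 < 67 → go left. Place as left child of 67.
Insert 57: 57 > 55 → go right; 57 > 56 → go right; 57 < 67 → go left; 57 < 61 → go left. Place as left child of 61.
Insert 25: 25 < 55 → go left; 25 < 44 → go left. Place as left child of 44.
Insert 43: 43 < 55 → go left; 43 < 44 → go left; 43 > 25 → go right. Place as right child of 25.
Insert 29: 29 < 55 → go left; 29 < 44 → go left; 29 > 25 → go right; 29 < 43 → go left. Place as left child of 43.
Insert 63: 63 > 55 → go right; 63 > 56 → go right; 63 < 67 → go left; 63 > 61 → go right. Place as right child of 61.
Insert 30: 30 < 55 → go left; 30 < 44 → go left; 30 > 25 → go right; 30 < 43 → go left; 30 > 29 → go right. Place as right child of 29.
Insert 40: 40 < 55 → go left; 40 < 44 → go left; 40 > 25 → go right; 40 < 43 → go left; 40 > 29 → go right; 40 > 30 → go right. Place as right child of 30.
Insert 58: 58 > 55 → go right; 58 > 56 → go right; 58 < 67 → go left; 58 < 61 → go left; 58 > 57 → go right. Place as right child of 57.
Insert 35: 35 < 55 → go left; 35 < 44 → go left; 35 > 25 → go right; 35 < 43 → go left; 35 > 29 → go right; 35 > 30 → go right; 35 < 40 → go left. Place as left child of 40.
Insert 74: 74 > 55 → go right; 74 > 56 → go right; 74 > 67 → go right. Place as right child of 67.
Insert 72: 72 > 55 → go right; 72 > 56 → go right; 72 > 67 → go right; 72 < 74 → go left. Place as left child of 74.
Insert 26: 26 < 55 → go left; 26 < 44 → go left; 26 > 25 → go right; 26 < 43 → go left; 26 < 29 → go left. Place as left child of 29.
Insert 62: 62 > 55 → go right; 62 > 56 → go right; 62 < 67 → go left; 62 > 61 → go right; 62 < 63 → go left. Place as left child of 63.
Insert 71: 71 > 55 → go right; 71 > 56 → go right; 71 > 67 → go right; 71 < 74 → go left; 71 < 72 → go left. Place as left child of 72.
Insert 27: 27 < 55 → go left; 27 < 44 → go left; 27 > 25 → go right; 27 < 43 → go left; 27 < 29 → go left; 27 > 26 → go right. Place as right child of 26.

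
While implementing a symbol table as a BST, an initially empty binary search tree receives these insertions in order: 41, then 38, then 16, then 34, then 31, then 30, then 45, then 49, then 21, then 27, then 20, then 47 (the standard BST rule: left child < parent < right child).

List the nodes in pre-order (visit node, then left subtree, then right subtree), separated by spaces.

41 38 16 34 31 30 21 20 27 45 49 47

41: root
38: left child of 41 (depth 1)
16: left child of 38 (depth 2)
34: right child of 16 (depth 3)
31: left child of 34 (depth 4)
30: left child of 31 (depth 5)
45: right child of 41 (depth 1)
49: right child of 45 (depth 2)
21: left child of 30 (depth 6)
27: right child of 21 (depth 7)
20: left child of 21 (depth 7)
47: left child of 49 (depth 3)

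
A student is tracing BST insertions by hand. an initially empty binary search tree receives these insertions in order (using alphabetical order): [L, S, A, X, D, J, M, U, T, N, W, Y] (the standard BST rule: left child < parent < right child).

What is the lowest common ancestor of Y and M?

S

L: root
S: right child of L (depth 1)
A: left child of L (depth 1)
X: right child of S (depth 2)
D: right child of A (depth 2)
J: right child of D (depth 3)
M: left child of S (depth 2)
U: left child of X (depth 3)
T: left child of U (depth 4)
N: right child of M (depth 3)
W: right child of U (depth 4)
Y: right child of X (depth 3)

Path to Y: L → S → X → Y
Path to M: L → S → M
The paths share a prefix ending at S, then split left and right.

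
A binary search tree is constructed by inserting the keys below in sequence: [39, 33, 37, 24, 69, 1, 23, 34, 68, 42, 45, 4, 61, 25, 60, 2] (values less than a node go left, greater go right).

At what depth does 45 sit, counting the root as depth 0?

39: root
33: left child of 39 (depth 1)
37: right child of 33 (depth 2)
24: left child of 33 (depth 2)
69: right child of 39 (depth 1)
1: left child of 24 (depth 3)
23: right child of 1 (depth 4)
34: left child of 37 (depth 3)
68: left child of 69 (depth 2)
42: left child of 68 (depth 3)
45: right child of 42 (depth 4)
4: left child of 23 (depth 5)
61: right child of 45 (depth 5)
25: right child of 24 (depth 3)
60: left child of 61 (depth 6)
2: left child of 4 (depth 6)

Path to 45: 39 → 69 → 68 → 42 → 45, which is 4 edges.

4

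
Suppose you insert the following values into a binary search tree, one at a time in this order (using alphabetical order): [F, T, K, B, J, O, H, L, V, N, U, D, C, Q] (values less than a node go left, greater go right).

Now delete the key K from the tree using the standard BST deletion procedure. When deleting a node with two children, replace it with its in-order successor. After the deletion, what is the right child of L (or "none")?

Insert F: tree is empty, so F becomes the root.
Insert T: T > F → go right. Place as right child of F.
Insert K: K > F → go right; K < T → go left. Place as left child of T.
Insert B: B < F → go left. Place as left child of F.
Insert J: J > F → go right; J < T → go left; J < K → go left. Place as left child of K.
Insert O: O > F → go right; O < T → go left; O > K → go right. Place as right child of K.
Insert H: H > F → go right; H < T → go left; H < K → go left; H < J → go left. Place as left child of J.
Insert L: L > F → go right; L < T → go left; L > K → go right; L < O → go left. Place as left child of O.
Insert V: V > F → go right; V > T → go right. Place as right child of T.
Insert N: N > F → go right; N < T → go left; N > K → go right; N < O → go left; N > L → go right. Place as right child of L.
Insert U: U > F → go right; U > T → go right; U < V → go left. Place as left child of V.
Insert D: D < F → go left; D > B → go right. Place as right child of B.
Insert C: C < F → go left; C > B → go right; C < D → go left. Place as left child of D.
Insert Q: Q > F → go right; Q < T → go left; Q > K → go right; Q > O → go right. Place as right child of O.

Delete K (two children — replace with in-order successor).
After deletion, L's right child: O.

O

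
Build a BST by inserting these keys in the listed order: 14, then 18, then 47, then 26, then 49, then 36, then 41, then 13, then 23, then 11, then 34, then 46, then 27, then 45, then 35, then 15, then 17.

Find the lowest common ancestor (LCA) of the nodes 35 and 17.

14: root
18: right child of 14 (depth 1)
47: right child of 18 (depth 2)
26: left child of 47 (depth 3)
49: right child of 47 (depth 3)
36: right child of 26 (depth 4)
41: right child of 36 (depth 5)
13: left child of 14 (depth 1)
23: left child of 26 (depth 4)
11: left child of 13 (depth 2)
34: left child of 36 (depth 5)
46: right child of 41 (depth 6)
27: left child of 34 (depth 6)
45: left child of 46 (depth 7)
35: right child of 34 (depth 6)
15: left child of 18 (depth 2)
17: right child of 15 (depth 3)

Path to 35: 14 → 18 → 47 → 26 → 36 → 34 → 35
Path to 17: 14 → 18 → 15 → 17
The paths share a prefix ending at 18, then split left and right.

18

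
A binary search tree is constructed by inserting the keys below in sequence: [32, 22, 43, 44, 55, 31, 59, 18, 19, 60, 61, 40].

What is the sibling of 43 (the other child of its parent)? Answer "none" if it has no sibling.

32: root
22: left child of 32 (depth 1)
43: right child of 32 (depth 1)
44: right child of 43 (depth 2)
55: right child of 44 (depth 3)
31: right child of 22 (depth 2)
59: right child of 55 (depth 4)
18: left child of 22 (depth 2)
19: right child of 18 (depth 3)
60: right child of 59 (depth 5)
61: right child of 60 (depth 6)
40: left child of 43 (depth 2)

43's parent is 32; the other child of 32 is 22.

22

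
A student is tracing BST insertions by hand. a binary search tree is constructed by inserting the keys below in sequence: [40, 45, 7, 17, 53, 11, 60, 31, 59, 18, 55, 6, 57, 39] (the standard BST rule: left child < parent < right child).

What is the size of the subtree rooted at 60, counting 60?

40: root
45: right child of 40 (depth 1)
7: left child of 40 (depth 1)
17: right child of 7 (depth 2)
53: right child of 45 (depth 2)
11: left child of 17 (depth 3)
60: right child of 53 (depth 3)
31: right child of 17 (depth 3)
59: left child of 60 (depth 4)
18: left child of 31 (depth 4)
55: left child of 59 (depth 5)
6: left child of 7 (depth 2)
57: right child of 55 (depth 6)
39: right child of 31 (depth 4)

Subtree rooted at 60 contains: 60, 59, 55, 57 — 4 nodes.

4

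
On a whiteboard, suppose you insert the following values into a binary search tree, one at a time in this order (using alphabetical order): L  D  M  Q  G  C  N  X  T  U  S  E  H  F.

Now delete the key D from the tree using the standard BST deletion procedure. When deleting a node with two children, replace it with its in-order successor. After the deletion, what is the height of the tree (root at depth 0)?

5

Insert L: tree is empty, so L becomes the root.
Insert D: D < L → go left. Place as left child of L.
Insert M: M > L → go right. Place as right child of L.
Insert Q: Q > L → go right; Q > M → go right. Place as right child of M.
Insert G: G < L → go left; G > D → go right. Place as right child of D.
Insert C: C < L → go left; C < D → go left. Place as left child of D.
Insert N: N > L → go right; N > M → go right; N < Q → go left. Place as left child of Q.
Insert X: X > L → go right; X > M → go right; X > Q → go right. Place as right child of Q.
Insert T: T > L → go right; T > M → go right; T > Q → go right; T < X → go left. Place as left child of X.
Insert U: U > L → go right; U > M → go right; U > Q → go right; U < X → go left; U > T → go right. Place as right child of T.
Insert S: S > L → go right; S > M → go right; S > Q → go right; S < X → go left; S < T → go left. Place as left child of T.
Insert E: E < L → go left; E > D → go right; E < G → go left. Place as left child of G.
Insert H: H < L → go left; H > D → go right; H > G → go right. Place as right child of G.
Insert F: F < L → go left; F > D → go right; F < G → go left; F > E → go right. Place as right child of E.

Delete D (two children — replace with in-order successor).
After deletion, deepest node is U at depth 5.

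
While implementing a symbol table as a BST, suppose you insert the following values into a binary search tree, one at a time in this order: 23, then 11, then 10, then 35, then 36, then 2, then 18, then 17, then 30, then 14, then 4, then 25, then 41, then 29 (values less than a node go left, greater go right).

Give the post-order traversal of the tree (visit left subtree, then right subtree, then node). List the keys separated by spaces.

4 2 10 14 17 18 11 29 25 30 41 36 35 23

23: root
11: left child of 23 (depth 1)
10: left child of 11 (depth 2)
35: right child of 23 (depth 1)
36: right child of 35 (depth 2)
2: left child of 10 (depth 3)
18: right child of 11 (depth 2)
17: left child of 18 (depth 3)
30: left child of 35 (depth 2)
14: left child of 17 (depth 4)
4: right child of 2 (depth 4)
25: left child of 30 (depth 3)
41: right child of 36 (depth 3)
29: right child of 25 (depth 4)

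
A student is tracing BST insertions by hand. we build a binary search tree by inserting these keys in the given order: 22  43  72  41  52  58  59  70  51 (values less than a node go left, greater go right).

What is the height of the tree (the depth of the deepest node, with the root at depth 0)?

6

Insert 22: tree is empty, so 22 becomes the root.
Insert 43: 43 > 22 → go right. Place as right child of 22.
Insert 72: 72 > 22 → go right; 72 > 43 → go right. Place as right child of 43.
Insert 41: 41 > 22 → go right; 41 < 43 → go left. Place as left child of 43.
Insert 52: 52 > 22 → go right; 52 > 43 → go right; 52 < 72 → go left. Place as left child of 72.
Insert 58: 58 > 22 → go right; 58 > 43 → go right; 58 < 72 → go left; 58 > 52 → go right. Place as right child of 52.
Insert 59: 59 > 22 → go right; 59 > 43 → go right; 59 < 72 → go left; 59 > 52 → go right; 59 > 58 → go right. Place as right child of 58.
Insert 70: 70 > 22 → go right; 70 > 43 → go right; 70 < 72 → go left; 70 > 52 → go right; 70 > 58 → go right; 70 > 59 → go right. Place as right child of 59.
Insert 51: 51 > 22 → go right; 51 > 43 → go right; 51 < 72 → go left; 51 < 52 → go left. Place as left child of 52.

The deepest node is 70 at depth 6.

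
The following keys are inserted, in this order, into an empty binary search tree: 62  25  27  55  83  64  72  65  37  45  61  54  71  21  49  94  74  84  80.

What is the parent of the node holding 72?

Resulting structure (node: left, right):
  62: L=25, R=83
  25: L=21, R=27
  27: L=–, R=55
  55: L=37, R=61
  83: L=64, R=94
  64: L=–, R=72
  72: L=65, R=74
  65: L=–, R=71
  37: L=–, R=45
  45: L=–, R=54
  61: L=–, R=–
  54: L=49, R=–
  71: L=–, R=–
  21: L=–, R=–
  49: L=–, R=–
  94: L=84, R=–
  74: L=–, R=80
  84: L=–, R=–
  80: L=–, R=–

64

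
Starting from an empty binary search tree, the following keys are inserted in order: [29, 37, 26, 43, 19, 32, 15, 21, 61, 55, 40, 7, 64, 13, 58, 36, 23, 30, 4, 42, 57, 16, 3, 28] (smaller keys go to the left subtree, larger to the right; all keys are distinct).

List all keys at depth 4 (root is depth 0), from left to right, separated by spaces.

29: root
37: right child of 29 (depth 1)
26: left child of 29 (depth 1)
43: right child of 37 (depth 2)
19: left child of 26 (depth 2)
32: left child of 37 (depth 2)
15: left child of 19 (depth 3)
21: right child of 19 (depth 3)
61: right child of 43 (depth 3)
55: left child of 61 (depth 4)
40: left child of 43 (depth 3)
7: left child of 15 (depth 4)
64: right child of 61 (depth 4)
13: right child of 7 (depth 5)
58: right child of 55 (depth 5)
36: right child of 32 (depth 3)
23: right child of 21 (depth 4)
30: left child of 32 (depth 3)
4: left child of 7 (depth 5)
42: right child of 40 (depth 4)
57: left child of 58 (depth 6)
16: right child of 15 (depth 4)
3: left child of 4 (depth 6)
28: right child of 26 (depth 2)

7 16 23 42 55 64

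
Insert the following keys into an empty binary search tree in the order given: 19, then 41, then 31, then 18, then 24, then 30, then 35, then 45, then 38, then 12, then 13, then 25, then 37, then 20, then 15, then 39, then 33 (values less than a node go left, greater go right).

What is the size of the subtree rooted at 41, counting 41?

12

Insert 19: tree is empty, so 19 becomes the root.
Insert 41: 41 > 19 → go right. Place as right child of 19.
Insert 31: 31 > 19 → go right; 31 < 41 → go left. Place as left child of 41.
Insert 18: 18 < 19 → go left. Place as left child of 19.
Insert 24: 24 > 19 → go right; 24 < 41 → go left; 24 < 31 → go left. Place as left child of 31.
Insert 30: 30 > 19 → go right; 30 < 41 → go left; 30 < 31 → go left; 30 > 24 → go right. Place as right child of 24.
Insert 35: 35 > 19 → go right; 35 < 41 → go left; 35 > 31 → go right. Place as right child of 31.
Insert 45: 45 > 19 → go right; 45 > 41 → go right. Place as right child of 41.
Insert 38: 38 > 19 → go right; 38 < 41 → go left; 38 > 31 → go right; 38 > 35 → go right. Place as right child of 35.
Insert 12: 12 < 19 → go left; 12 < 18 → go left. Place as left child of 18.
Insert 13: 13 < 19 → go left; 13 < 18 → go left; 13 > 12 → go right. Place as right child of 12.
Insert 25: 25 > 19 → go right; 25 < 41 → go left; 25 < 31 → go left; 25 > 24 → go right; 25 < 30 → go left. Place as left child of 30.
Insert 37: 37 > 19 → go right; 37 < 41 → go left; 37 > 31 → go right; 37 > 35 → go right; 37 < 38 → go left. Place as left child of 38.
Insert 20: 20 > 19 → go right; 20 < 41 → go left; 20 < 31 → go left; 20 < 24 → go left. Place as left child of 24.
Insert 15: 15 < 19 → go left; 15 < 18 → go left; 15 > 12 → go right; 15 > 13 → go right. Place as right child of 13.
Insert 39: 39 > 19 → go right; 39 < 41 → go left; 39 > 31 → go right; 39 > 35 → go right; 39 > 38 → go right. Place as right child of 38.
Insert 33: 33 > 19 → go right; 33 < 41 → go left; 33 > 31 → go right; 33 < 35 → go left. Place as left child of 35.

Subtree rooted at 41 contains: 41, 31, 24, 20, 30, 25, 35, 33, 38, 37, 39, 45 — 12 nodes.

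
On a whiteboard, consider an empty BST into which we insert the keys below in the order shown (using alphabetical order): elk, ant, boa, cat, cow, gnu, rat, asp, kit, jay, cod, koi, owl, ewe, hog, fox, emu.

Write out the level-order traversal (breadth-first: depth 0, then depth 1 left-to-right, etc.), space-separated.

Insert elk: tree is empty, so elk becomes the root.
Insert ant: ant < elk → go left. Place as left child of elk.
Insert boa: boa < elk → go left; boa > ant → go right. Place as right child of ant.
Insert cat: cat < elk → go left; cat > ant → go right; cat > boa → go right. Place as right child of boa.
Insert cow: cow < elk → go left; cow > ant → go right; cow > boa → go right; cow > cat → go right. Place as right child of cat.
Insert gnu: gnu > elk → go right. Place as right child of elk.
Insert rat: rat > elk → go right; rat > gnu → go right. Place as right child of gnu.
Insert asp: asp < elk → go left; asp > ant → go right; asp < boa → go left. Place as left child of boa.
Insert kit: kit > elk → go right; kit > gnu → go right; kit < rat → go left. Place as left child of rat.
Insert jay: jay > elk → go right; jay > gnu → go right; jay < rat → go left; jay < kit → go left. Place as left child of kit.
Insert cod: cod < elk → go left; cod > ant → go right; cod > boa → go right; cod > cat → go right; cod < cow → go left. Place as left child of cow.
Insert koi: koi > elk → go right; koi > gnu → go right; koi < rat → go left; koi > kit → go right. Place as right child of kit.
Insert owl: owl > elk → go right; owl > gnu → go right; owl < rat → go left; owl > kit → go right; owl > koi → go right. Place as right child of koi.
Insert ewe: ewe > elk → go right; ewe < gnu → go left. Place as left child of gnu.
Insert hog: hog > elk → go right; hog > gnu → go right; hog < rat → go left; hog < kit → go left; hog < jay → go left. Place as left child of jay.
Insert fox: fox > elk → go right; fox < gnu → go left; fox > ewe → go right. Place as right child of ewe.
Insert emu: emu > elk → go right; emu < gnu → go left; emu < ewe → go left. Place as left child of ewe.

elk ant gnu boa ewe rat asp cat emu fox kit cow jay koi cod hog owl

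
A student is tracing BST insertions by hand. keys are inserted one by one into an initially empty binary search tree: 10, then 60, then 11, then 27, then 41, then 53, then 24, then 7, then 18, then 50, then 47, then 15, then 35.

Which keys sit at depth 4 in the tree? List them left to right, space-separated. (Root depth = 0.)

10: root
60: right child of 10 (depth 1)
11: left child of 60 (depth 2)
27: right child of 11 (depth 3)
41: right child of 27 (depth 4)
53: right child of 41 (depth 5)
24: left child of 27 (depth 4)
7: left child of 10 (depth 1)
18: left child of 24 (depth 5)
50: left child of 53 (depth 6)
47: left child of 50 (depth 7)
15: left child of 18 (depth 6)
35: left child of 41 (depth 5)

24 41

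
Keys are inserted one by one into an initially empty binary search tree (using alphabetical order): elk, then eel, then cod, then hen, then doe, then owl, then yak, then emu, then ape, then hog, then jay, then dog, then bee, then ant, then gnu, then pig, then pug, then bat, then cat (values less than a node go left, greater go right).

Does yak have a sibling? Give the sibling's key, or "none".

Resulting structure (node: left, right):
  elk: L=eel, R=hen
  eel: L=cod, R=–
  cod: L=ape, R=doe
  hen: L=emu, R=owl
  doe: L=–, R=dog
  owl: L=hog, R=yak
  yak: L=pig, R=–
  emu: L=–, R=gnu
  ape: L=ant, R=bee
  hog: L=–, R=jay
  jay: L=–, R=–
  dog: L=–, R=–
  bee: L=bat, R=cat
  ant: L=–, R=–
  gnu: L=–, R=–
  pig: L=–, R=pug
  pug: L=–, R=–
  bat: L=–, R=–
  cat: L=–, R=–

yak's parent is owl; the other child of owl is hog.

hog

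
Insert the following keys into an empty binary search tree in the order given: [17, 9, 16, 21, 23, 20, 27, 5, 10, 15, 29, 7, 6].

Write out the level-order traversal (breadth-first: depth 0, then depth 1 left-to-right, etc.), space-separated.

17 9 21 5 16 20 23 7 10 27 6 15 29

Insert 17: tree is empty, so 17 becomes the root.
Insert 9: 9 < 17 → go left. Place as left child of 17.
Insert 16: 16 < 17 → go left; 16 > 9 → go right. Place as right child of 9.
Insert 21: 21 > 17 → go right. Place as right child of 17.
Insert 23: 23 > 17 → go right; 23 > 21 → go right. Place as right child of 21.
Insert 20: 20 > 17 → go right; 20 < 21 → go left. Place as left child of 21.
Insert 27: 27 > 17 → go right; 27 > 21 → go right; 27 > 23 → go right. Place as right child of 23.
Insert 5: 5 < 17 → go left; 5 < 9 → go left. Place as left child of 9.
Insert 10: 10 < 17 → go left; 10 > 9 → go right; 10 < 16 → go left. Place as left child of 16.
Insert 15: 15 < 17 → go left; 15 > 9 → go right; 15 < 16 → go left; 15 > 10 → go right. Place as right child of 10.
Insert 29: 29 > 17 → go right; 29 > 21 → go right; 29 > 23 → go right; 29 > 27 → go right. Place as right child of 27.
Insert 7: 7 < 17 → go left; 7 < 9 → go left; 7 > 5 → go right. Place as right child of 5.
Insert 6: 6 < 17 → go left; 6 < 9 → go left; 6 > 5 → go right; 6 < 7 → go left. Place as left child of 7.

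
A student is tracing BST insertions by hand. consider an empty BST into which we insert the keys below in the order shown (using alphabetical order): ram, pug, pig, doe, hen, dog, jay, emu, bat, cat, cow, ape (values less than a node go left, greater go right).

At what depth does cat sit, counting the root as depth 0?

5

ram: root
pug: left child of ram (depth 1)
pig: left child of pug (depth 2)
doe: left child of pig (depth 3)
hen: right child of doe (depth 4)
dog: left child of hen (depth 5)
jay: right child of hen (depth 5)
emu: right child of dog (depth 6)
bat: left child of doe (depth 4)
cat: right child of bat (depth 5)
cow: right child of cat (depth 6)
ape: left child of bat (depth 5)

Path to cat: ram → pug → pig → doe → bat → cat, which is 5 edges.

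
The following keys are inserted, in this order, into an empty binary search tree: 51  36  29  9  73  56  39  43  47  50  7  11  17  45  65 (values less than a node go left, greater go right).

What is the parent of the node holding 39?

36

51: root
36: left child of 51 (depth 1)
29: left child of 36 (depth 2)
9: left child of 29 (depth 3)
73: right child of 51 (depth 1)
56: left child of 73 (depth 2)
39: right child of 36 (depth 2)
43: right child of 39 (depth 3)
47: right child of 43 (depth 4)
50: right child of 47 (depth 5)
7: left child of 9 (depth 4)
11: right child of 9 (depth 4)
17: right child of 11 (depth 5)
45: left child of 47 (depth 5)
65: right child of 56 (depth 3)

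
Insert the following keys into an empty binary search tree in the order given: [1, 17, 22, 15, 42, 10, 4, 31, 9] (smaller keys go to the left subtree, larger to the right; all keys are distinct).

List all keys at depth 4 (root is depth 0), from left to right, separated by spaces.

4 31

1: root
17: right child of 1 (depth 1)
22: right child of 17 (depth 2)
15: left child of 17 (depth 2)
42: right child of 22 (depth 3)
10: left child of 15 (depth 3)
4: left child of 10 (depth 4)
31: left child of 42 (depth 4)
9: right child of 4 (depth 5)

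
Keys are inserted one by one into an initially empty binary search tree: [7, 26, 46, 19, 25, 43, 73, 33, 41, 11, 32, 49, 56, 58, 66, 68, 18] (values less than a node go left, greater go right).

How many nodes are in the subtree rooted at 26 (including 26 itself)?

16

Insert 7: tree is empty, so 7 becomes the root.
Insert 26: 26 > 7 → go right. Place as right child of 7.
Insert 46: 46 > 7 → go right; 46 > 26 → go right. Place as right child of 26.
Insert 19: 19 > 7 → go right; 19 < 26 → go left. Place as left child of 26.
Insert 25: 25 > 7 → go right; 25 < 26 → go left; 25 > 19 → go right. Place as right child of 19.
Insert 43: 43 > 7 → go right; 43 > 26 → go right; 43 < 46 → go left. Place as left child of 46.
Insert 73: 73 > 7 → go right; 73 > 26 → go right; 73 > 46 → go right. Place as right child of 46.
Insert 33: 33 > 7 → go right; 33 > 26 → go right; 33 < 46 → go left; 33 < 43 → go left. Place as left child of 43.
Insert 41: 41 > 7 → go right; 41 > 26 → go right; 41 < 46 → go left; 41 < 43 → go left; 41 > 33 → go right. Place as right child of 33.
Insert 11: 11 > 7 → go right; 11 < 26 → go left; 11 < 19 → go left. Place as left child of 19.
Insert 32: 32 > 7 → go right; 32 > 26 → go right; 32 < 46 → go left; 32 < 43 → go left; 32 < 33 → go left. Place as left child of 33.
Insert 49: 49 > 7 → go right; 49 > 26 → go right; 49 > 46 → go right; 49 < 73 → go left. Place as left child of 73.
Insert 56: 56 > 7 → go right; 56 > 26 → go right; 56 > 46 → go right; 56 < 73 → go left; 56 > 49 → go right. Place as right child of 49.
Insert 58: 58 > 7 → go right; 58 > 26 → go right; 58 > 46 → go right; 58 < 73 → go left; 58 > 49 → go right; 58 > 56 → go right. Place as right child of 56.
Insert 66: 66 > 7 → go right; 66 > 26 → go right; 66 > 46 → go right; 66 < 73 → go left; 66 > 49 → go right; 66 > 56 → go right; 66 > 58 → go right. Place as right child of 58.
Insert 68: 68 > 7 → go right; 68 > 26 → go right; 68 > 46 → go right; 68 < 73 → go left; 68 > 49 → go right; 68 > 56 → go right; 68 > 58 → go right; 68 > 66 → go right. Place as right child of 66.
Insert 18: 18 > 7 → go right; 18 < 26 → go left; 18 < 19 → go left; 18 > 11 → go right. Place as right child of 11.

Subtree rooted at 26 contains: 26, 19, 11, 18, 25, 46, 43, 33, 32, 41, 73, 49, 56, 58, 66, 68 — 16 nodes.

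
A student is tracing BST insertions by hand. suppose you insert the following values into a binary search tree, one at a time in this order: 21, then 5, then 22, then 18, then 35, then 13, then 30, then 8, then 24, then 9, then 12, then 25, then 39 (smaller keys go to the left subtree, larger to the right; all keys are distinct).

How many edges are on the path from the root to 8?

Resulting structure (node: left, right):
  21: L=5, R=22
  5: L=–, R=18
  22: L=–, R=35
  18: L=13, R=–
  35: L=30, R=39
  13: L=8, R=–
  30: L=24, R=–
  8: L=–, R=9
  24: L=–, R=25
  9: L=–, R=12
  12: L=–, R=–
  25: L=–, R=–
  39: L=–, R=–

Path to 8: 21 → 5 → 18 → 13 → 8, which is 4 edges.

4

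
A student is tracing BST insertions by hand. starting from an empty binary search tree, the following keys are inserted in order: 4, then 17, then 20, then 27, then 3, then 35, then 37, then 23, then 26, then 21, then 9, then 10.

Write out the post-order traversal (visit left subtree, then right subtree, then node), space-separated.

Resulting structure (node: left, right):
  4: L=3, R=17
  17: L=9, R=20
  20: L=–, R=27
  27: L=23, R=35
  3: L=–, R=–
  35: L=–, R=37
  37: L=–, R=–
  23: L=21, R=26
  26: L=–, R=–
  21: L=–, R=–
  9: L=–, R=10
  10: L=–, R=–

3 10 9 21 26 23 37 35 27 20 17 4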